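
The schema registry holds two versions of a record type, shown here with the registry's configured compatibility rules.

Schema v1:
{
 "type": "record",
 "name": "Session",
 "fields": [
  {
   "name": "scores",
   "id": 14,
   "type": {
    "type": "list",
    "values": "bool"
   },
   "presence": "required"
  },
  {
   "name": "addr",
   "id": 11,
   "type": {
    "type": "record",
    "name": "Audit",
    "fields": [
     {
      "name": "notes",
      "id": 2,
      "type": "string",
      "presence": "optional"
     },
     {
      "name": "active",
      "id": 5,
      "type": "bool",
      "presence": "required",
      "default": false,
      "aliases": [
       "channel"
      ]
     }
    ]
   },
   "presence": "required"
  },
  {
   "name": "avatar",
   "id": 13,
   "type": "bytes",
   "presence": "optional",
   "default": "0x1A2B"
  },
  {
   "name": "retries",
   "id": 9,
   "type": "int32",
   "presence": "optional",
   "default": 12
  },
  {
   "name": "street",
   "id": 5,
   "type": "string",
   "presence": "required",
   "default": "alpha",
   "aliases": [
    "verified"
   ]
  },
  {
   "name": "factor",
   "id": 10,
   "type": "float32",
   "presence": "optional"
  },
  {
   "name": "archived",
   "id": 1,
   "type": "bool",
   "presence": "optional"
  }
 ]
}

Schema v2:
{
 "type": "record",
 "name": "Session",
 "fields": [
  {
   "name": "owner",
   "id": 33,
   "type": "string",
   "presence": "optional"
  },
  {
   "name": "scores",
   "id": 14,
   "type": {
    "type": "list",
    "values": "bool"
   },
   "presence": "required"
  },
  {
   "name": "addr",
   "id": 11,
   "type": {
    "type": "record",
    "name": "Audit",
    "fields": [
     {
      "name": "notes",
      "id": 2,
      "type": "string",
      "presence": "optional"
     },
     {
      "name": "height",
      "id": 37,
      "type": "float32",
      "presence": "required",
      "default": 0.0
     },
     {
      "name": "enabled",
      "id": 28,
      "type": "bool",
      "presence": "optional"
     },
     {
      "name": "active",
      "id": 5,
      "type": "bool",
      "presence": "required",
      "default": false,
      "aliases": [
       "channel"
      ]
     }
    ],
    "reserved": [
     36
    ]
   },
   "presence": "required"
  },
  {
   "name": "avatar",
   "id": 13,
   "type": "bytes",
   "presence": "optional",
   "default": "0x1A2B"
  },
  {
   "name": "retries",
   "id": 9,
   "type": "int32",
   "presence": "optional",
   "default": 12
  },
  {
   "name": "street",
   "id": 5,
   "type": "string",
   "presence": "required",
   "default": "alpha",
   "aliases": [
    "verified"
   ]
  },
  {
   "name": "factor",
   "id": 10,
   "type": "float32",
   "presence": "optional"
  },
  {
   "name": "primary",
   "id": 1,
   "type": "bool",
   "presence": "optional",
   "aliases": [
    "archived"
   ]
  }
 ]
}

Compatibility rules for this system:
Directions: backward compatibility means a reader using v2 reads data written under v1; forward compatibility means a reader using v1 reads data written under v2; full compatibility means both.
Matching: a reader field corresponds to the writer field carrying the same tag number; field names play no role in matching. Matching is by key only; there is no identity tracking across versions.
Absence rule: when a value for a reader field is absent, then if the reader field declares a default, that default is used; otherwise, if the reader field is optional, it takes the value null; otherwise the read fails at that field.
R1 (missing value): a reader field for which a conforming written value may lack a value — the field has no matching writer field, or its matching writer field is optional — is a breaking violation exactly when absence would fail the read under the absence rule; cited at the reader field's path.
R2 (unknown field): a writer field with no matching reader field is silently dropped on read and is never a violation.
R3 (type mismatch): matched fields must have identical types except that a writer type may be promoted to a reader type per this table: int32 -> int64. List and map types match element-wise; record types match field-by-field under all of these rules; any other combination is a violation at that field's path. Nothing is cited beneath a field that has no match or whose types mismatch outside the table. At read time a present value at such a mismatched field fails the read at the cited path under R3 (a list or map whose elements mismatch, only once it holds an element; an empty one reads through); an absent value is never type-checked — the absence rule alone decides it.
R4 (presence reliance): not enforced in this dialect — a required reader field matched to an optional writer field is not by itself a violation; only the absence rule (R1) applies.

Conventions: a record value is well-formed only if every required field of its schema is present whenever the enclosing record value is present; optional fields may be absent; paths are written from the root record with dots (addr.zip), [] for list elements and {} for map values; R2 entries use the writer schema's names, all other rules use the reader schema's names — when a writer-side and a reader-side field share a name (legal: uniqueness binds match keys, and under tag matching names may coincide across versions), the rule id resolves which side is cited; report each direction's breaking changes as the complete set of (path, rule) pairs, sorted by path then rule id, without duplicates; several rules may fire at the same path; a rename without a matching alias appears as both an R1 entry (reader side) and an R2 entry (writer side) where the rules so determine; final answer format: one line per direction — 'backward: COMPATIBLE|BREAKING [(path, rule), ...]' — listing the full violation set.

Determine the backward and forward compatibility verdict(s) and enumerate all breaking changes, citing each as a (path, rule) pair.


backward: COMPATIBLE []; forward: COMPATIBLE []

arrows below run writer -> reader for Session
backward analysis of Session with v2 as reader and v1 as writer:
  owner: no writer-side match
  scores: paired with writer scores (list<bool> -> list<bool>; writer required)
  addr: paired with writer addr (Audit -> Audit; writer required)
  avatar: paired with writer avatar (bytes -> bytes; writer optional)
  retries: paired with writer retries (int32 -> int32; writer optional)
  street: paired with writer street (string -> string; writer required)
  factor: paired with writer factor (float32 -> float32; writer optional)
  primary: paired with writer archived (bool -> bool; writer optional)
  addr.notes: paired with writer addr.notes (string -> string; writer optional)
  addr.height: no writer-side match
  addr.enabled: no writer-side match
  addr.active: paired with writer addr.active (bool -> bool; writer required)
  nothing fires on Session: backward is COMPATIBLE
forward analysis of Session with v1 as reader and v2 as writer:
  scores: paired with writer scores (list<bool> -> list<bool>; writer required)
  addr: paired with writer addr (Audit -> Audit; writer required)
  avatar: paired with writer avatar (bytes -> bytes; writer optional)
  retries: paired with writer retries (int32 -> int32; writer optional)
  street: paired with writer street (string -> string; writer required)
  factor: paired with writer factor (float32 -> float32; writer optional)
  archived: paired with writer primary (bool -> bool; writer optional)
  writer field owner has no reader counterpart
  addr.notes: paired with writer addr.notes (string -> string; writer optional)
  addr.active: paired with writer addr.active (bool -> bool; writer required)
  writer field addr.height has no reader counterpart
  writer field addr.enabled has no reader counterpart
  nothing fires on Session: forward is COMPATIBLE


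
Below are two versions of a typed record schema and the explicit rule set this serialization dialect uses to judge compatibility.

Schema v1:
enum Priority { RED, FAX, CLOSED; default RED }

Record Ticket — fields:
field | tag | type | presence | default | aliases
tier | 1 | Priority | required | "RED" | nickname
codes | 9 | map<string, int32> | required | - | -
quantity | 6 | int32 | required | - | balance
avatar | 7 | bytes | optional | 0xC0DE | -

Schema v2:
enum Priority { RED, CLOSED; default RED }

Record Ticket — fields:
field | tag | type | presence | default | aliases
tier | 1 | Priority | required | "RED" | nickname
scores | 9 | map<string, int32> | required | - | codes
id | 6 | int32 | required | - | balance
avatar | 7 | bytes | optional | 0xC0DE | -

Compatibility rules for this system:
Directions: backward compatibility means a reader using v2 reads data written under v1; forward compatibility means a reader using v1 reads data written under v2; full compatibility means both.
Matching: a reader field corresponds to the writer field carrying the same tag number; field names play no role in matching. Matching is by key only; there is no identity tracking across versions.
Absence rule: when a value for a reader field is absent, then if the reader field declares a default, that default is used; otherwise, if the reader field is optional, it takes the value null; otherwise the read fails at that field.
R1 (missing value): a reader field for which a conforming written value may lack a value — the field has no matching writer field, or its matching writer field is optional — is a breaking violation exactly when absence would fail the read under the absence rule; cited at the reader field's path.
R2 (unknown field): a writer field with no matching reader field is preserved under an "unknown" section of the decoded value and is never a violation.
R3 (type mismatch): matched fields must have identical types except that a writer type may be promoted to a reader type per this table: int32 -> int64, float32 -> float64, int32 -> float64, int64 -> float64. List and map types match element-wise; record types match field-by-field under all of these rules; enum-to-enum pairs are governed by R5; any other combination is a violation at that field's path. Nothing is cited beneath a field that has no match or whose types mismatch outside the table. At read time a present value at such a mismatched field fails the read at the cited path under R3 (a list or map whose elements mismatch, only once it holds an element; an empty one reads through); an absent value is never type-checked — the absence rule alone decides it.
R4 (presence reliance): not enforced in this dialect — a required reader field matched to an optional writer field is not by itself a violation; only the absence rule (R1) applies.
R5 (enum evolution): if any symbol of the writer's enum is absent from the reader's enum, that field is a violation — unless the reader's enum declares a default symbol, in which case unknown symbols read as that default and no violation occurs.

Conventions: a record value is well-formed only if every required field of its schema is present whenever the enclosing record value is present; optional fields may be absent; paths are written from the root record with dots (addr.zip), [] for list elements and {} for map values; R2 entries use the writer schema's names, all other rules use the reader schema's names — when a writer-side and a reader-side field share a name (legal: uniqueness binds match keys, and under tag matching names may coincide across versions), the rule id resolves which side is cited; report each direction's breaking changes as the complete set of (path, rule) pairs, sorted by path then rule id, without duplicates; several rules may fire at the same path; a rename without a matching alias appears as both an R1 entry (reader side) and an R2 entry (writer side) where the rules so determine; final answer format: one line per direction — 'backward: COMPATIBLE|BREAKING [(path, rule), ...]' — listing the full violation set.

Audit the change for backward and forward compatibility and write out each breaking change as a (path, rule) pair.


backward: COMPATIBLE []; forward: COMPATIBLE []

the writer's type comes first in each Ticket pair
backward for Ticket (reader v2, writer v1):
  tier: paired with writer tier (Priority -> Priority; writer required)
  scores: paired with writer codes (map<string, int32> -> map<string, int32>; writer required)
  id: paired with writer quantity (int32 -> int32; writer required)
  avatar: paired with writer avatar (bytes -> bytes; writer optional)
  nothing fires on Ticket: backward is COMPATIBLE
forward for Ticket (reader v1, writer v2):
  tier: paired with writer tier (Priority -> Priority; writer required)
  codes: paired with writer scores (map<string, int32> -> map<string, int32>; writer required)
  quantity: paired with writer id (int32 -> int32; writer required)
  avatar: paired with writer avatar (bytes -> bytes; writer optional)
  nothing fires on Ticket: forward is COMPATIBLE


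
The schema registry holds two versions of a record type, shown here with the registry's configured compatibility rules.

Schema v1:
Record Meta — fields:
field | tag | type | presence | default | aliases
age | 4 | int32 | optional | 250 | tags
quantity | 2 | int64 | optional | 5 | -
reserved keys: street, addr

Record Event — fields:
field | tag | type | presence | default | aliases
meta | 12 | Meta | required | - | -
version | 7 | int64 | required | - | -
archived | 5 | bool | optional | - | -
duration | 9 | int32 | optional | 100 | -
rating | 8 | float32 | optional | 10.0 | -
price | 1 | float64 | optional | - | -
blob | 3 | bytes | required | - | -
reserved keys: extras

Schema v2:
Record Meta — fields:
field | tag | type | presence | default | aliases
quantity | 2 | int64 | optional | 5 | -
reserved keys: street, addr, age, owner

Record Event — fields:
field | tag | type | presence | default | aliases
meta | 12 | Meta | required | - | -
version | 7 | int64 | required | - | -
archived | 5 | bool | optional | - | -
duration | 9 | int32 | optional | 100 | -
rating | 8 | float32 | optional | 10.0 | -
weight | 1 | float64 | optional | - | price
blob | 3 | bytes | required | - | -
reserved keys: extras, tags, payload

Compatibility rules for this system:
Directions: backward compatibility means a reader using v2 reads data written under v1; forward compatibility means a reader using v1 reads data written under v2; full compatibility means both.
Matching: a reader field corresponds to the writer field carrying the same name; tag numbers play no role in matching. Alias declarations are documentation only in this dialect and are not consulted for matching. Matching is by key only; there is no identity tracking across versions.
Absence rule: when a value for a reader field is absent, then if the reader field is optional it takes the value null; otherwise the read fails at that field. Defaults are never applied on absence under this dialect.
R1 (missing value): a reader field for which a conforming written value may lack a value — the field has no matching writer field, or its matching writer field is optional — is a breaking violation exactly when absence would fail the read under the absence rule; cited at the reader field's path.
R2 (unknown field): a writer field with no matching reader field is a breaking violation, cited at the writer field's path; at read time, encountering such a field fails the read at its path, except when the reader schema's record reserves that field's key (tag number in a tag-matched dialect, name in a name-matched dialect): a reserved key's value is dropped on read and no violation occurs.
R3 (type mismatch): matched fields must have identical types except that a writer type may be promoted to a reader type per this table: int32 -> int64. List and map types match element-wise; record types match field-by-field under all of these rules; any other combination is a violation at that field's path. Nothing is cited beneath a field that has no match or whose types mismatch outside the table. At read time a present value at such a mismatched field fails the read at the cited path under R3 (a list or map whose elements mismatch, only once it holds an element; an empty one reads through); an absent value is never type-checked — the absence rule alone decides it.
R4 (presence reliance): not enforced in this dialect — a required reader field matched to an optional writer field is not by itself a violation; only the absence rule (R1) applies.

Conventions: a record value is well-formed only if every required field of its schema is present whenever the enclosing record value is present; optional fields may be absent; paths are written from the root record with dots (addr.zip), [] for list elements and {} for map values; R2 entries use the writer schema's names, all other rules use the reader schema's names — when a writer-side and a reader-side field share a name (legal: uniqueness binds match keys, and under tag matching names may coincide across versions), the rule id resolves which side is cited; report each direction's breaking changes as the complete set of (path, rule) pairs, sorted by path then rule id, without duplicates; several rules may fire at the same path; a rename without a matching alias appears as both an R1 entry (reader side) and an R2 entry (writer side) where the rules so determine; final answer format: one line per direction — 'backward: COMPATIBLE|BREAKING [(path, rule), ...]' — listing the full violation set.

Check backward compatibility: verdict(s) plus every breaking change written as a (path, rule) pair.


each type pair in Event: writer, then reader
backward on Event — v2 reading data written by v1:
  meta: Meta -> Meta, writer required; from meta
  version: int64 -> int64, writer required; from version
  archived: bool -> bool, writer optional; from archived
  duration: int32 -> int32, writer optional; from duration
  rating: float32 -> float32, writer optional; from rating
  weight: no writer-side match
  blob: bytes -> bytes, writer required; from blob
  price (writer side), unknown to reader
  meta.quantity: int64 -> int64, writer optional; from meta.quantity
  meta.age (writer side), unknown to reader
  violation R2 at price
  => backward verdict for Event: BREAKING, 1 violation(s)
diffs on Event not affecting the asked answer:
  removed field age from record Meta (its key "age" joins the reserved list) -> triggers nothing under Event's printed rules — same verdict

backward: BREAKING [(price, R2)]


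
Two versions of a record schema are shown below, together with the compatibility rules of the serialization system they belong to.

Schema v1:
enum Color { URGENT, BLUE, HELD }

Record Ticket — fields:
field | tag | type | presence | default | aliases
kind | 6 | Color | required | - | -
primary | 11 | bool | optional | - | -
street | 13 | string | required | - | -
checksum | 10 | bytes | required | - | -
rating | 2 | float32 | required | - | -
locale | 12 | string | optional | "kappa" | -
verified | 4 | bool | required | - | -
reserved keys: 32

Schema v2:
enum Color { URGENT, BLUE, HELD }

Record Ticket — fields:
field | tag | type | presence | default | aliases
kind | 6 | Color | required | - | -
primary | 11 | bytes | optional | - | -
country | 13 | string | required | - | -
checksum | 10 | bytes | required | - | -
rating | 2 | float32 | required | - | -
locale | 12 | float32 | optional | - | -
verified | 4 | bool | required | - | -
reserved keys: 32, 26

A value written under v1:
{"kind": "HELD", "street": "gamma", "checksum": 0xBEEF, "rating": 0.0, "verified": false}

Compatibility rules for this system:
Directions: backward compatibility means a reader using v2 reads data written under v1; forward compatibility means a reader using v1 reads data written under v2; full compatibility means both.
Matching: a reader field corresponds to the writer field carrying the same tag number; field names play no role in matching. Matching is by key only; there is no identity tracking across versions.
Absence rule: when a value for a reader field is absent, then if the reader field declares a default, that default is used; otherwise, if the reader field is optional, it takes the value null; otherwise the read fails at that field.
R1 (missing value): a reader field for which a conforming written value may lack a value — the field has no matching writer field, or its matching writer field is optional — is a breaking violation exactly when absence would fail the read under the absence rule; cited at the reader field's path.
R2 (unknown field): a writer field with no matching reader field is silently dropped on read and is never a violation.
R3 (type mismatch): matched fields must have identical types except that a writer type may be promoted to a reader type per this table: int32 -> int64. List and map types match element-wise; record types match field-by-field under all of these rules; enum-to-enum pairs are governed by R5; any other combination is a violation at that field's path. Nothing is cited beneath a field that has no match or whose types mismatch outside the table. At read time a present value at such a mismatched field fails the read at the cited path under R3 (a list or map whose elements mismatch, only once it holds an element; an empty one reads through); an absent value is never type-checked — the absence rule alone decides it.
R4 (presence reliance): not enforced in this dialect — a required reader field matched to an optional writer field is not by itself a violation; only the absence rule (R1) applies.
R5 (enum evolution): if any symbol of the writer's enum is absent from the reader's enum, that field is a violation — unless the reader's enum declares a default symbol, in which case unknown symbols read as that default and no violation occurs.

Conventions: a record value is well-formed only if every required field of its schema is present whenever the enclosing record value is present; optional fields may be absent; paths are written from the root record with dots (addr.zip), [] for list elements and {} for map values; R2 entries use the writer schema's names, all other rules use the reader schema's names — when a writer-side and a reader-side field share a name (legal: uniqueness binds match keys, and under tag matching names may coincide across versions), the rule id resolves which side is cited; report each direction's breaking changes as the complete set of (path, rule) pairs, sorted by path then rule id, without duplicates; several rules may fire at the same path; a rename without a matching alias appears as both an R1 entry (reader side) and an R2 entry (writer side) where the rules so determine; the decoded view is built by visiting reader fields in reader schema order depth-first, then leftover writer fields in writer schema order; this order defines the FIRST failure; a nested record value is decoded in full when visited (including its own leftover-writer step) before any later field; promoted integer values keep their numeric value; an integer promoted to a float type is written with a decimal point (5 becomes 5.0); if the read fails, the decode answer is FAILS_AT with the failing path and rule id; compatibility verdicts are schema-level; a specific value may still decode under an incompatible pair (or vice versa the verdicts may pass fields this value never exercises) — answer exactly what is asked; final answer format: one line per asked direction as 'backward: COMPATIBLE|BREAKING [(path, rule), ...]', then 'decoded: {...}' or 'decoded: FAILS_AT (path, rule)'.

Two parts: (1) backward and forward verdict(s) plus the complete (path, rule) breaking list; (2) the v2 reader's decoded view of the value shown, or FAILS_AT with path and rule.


backward: BREAKING [(locale, R3), (primary, R3)]; forward: BREAKING [(locale, R3), (primary, R3)]; decoded: {"kind": "HELD", "primary": null, "country": "gamma", "checksum": 0xBEEF, "rating": 0.0, "locale": null, "verified": false}

the writer's type comes first in each Ticket pair
backward for Ticket (reader v2, writer v1):
  kind <- kind (Color -> Color, writer required)
  primary <- primary (bool -> bytes, writer optional)
  country <- street (string -> string, writer required)
  checksum <- checksum (bytes -> bytes, writer required)
  rating <- rating (float32 -> float32, writer required)
  locale <- locale (string -> float32, writer optional)
  verified <- verified (bool -> bool, writer required)
  rule R3 violated at locale
  rule R3 violated at primary
  => 2 violation(s): backward is BREAKING for Ticket
forward for Ticket (reader v1, writer v2):
  kind <- kind (Color -> Color, writer required)
  primary <- primary (bytes -> bool, writer optional)
  street <- country (string -> string, writer required)
  checksum <- checksum (bytes -> bytes, writer required)
  rating <- rating (float32 -> float32, writer required)
  locale <- locale (float32 -> string, writer optional)
  verified <- verified (bool -> bool, writer required)
  rule R3 violated at locale
  rule R3 violated at primary
  => 2 violation(s): forward is BREAKING for Ticket
migrating the Ticket value to v2:
  kind := "HELD"
  primary := null (not supplied -> null)
  country := "gamma" (from writer street)
  checksum := 0xBEEF
  rating := 0.0
  locale := null (not supplied -> null)
  verified := false
  => decoded: {"kind": "HELD", "primary": null, "country": "gamma", "checksum": 0xBEEF, "rating": 0.0, "locale": null, "verified": false}


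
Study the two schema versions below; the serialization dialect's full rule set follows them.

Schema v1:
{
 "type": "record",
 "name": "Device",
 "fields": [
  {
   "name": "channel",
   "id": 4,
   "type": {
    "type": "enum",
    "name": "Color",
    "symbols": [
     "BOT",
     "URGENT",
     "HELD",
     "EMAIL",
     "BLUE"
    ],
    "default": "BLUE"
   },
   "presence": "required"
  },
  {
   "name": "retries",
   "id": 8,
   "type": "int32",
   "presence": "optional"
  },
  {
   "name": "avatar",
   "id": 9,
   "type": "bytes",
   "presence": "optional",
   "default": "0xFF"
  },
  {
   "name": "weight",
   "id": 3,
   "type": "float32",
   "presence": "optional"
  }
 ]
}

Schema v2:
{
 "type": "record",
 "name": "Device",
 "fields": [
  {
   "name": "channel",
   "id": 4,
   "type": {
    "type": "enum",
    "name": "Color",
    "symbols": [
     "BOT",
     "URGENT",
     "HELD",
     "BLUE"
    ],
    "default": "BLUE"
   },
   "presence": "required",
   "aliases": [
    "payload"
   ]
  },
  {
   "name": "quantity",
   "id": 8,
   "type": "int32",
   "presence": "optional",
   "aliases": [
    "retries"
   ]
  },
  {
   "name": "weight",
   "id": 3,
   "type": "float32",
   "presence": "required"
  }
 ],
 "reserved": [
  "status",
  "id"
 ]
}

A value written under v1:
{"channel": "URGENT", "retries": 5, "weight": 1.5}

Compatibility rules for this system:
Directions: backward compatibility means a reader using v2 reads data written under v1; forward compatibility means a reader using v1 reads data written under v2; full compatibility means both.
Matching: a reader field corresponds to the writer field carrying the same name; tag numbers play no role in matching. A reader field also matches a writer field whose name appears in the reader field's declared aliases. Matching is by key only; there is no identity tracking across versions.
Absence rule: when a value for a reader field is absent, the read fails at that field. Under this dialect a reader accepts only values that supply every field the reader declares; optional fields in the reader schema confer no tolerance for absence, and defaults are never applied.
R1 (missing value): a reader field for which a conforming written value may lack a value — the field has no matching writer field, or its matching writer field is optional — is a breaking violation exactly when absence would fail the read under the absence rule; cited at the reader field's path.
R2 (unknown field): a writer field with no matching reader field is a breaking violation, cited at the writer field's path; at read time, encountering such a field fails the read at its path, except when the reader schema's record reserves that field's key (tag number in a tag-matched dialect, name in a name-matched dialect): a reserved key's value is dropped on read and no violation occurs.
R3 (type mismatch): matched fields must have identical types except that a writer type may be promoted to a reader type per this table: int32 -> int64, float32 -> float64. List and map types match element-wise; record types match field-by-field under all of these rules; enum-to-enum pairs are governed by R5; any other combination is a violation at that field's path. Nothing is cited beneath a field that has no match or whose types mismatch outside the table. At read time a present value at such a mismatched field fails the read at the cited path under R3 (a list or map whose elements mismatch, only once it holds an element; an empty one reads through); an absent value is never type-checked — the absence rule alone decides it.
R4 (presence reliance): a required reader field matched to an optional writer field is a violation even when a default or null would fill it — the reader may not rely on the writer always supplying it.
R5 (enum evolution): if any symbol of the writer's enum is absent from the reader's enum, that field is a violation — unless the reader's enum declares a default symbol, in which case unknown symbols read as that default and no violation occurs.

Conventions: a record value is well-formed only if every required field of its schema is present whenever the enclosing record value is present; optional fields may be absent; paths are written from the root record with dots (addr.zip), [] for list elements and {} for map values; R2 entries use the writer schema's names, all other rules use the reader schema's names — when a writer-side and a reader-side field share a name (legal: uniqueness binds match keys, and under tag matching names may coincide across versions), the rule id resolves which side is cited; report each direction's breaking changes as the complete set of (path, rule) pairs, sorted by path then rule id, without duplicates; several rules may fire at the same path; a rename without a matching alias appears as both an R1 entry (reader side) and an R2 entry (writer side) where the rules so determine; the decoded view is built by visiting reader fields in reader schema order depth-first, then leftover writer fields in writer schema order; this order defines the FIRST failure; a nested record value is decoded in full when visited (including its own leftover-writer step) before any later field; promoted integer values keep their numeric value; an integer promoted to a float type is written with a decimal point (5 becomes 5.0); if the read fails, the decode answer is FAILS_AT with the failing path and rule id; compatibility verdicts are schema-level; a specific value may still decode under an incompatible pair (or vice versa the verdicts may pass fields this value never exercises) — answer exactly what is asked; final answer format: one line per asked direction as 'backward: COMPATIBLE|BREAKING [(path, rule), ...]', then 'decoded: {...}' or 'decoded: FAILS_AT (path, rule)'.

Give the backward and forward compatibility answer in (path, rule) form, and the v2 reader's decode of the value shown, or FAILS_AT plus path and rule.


arrows below run writer -> reader for Device
checking backward for Device: reader v2 against writer v1:
  Color -> Color, writer required: channel aligns to channel
  int32 -> int32, writer optional: quantity aligns to retries
  float32 -> float32, writer optional: weight aligns to weight
  avatar (writer side), unknown to reader
  violation R2 at avatar
  violation R1 at quantity
  violation R1 at weight
  violation R4 at weight
  => backward verdict for Device: BREAKING, 4 violation(s)
checking forward for Device: reader v1 against writer v2:
  Color -> Color, writer required: channel aligns to channel
  retries: no writer-side match
  avatar: no writer-side match
  float32 -> float32, writer required: weight aligns to weight
  quantity (writer side), unknown to reader
  violation R1 at avatar
  violation R2 at quantity
  violation R1 at retries
  => forward verdict for Device: BREAKING, 3 violation(s)
decode (reader v2):
  channel := "URGENT"
  quantity := 5 (from writer retries)
  weight := 1.5
  => decoded: {"channel": "URGENT", "quantity": 5, "weight": 1.5}

backward: BREAKING [(avatar, R2), (quantity, R1), (weight, R1), (weight, R4)]; forward: BREAKING [(avatar, R1), (quantity, R2), (retries, R1)]; decoded: {"channel": "URGENT", "quantity": 5, "weight": 1.5}


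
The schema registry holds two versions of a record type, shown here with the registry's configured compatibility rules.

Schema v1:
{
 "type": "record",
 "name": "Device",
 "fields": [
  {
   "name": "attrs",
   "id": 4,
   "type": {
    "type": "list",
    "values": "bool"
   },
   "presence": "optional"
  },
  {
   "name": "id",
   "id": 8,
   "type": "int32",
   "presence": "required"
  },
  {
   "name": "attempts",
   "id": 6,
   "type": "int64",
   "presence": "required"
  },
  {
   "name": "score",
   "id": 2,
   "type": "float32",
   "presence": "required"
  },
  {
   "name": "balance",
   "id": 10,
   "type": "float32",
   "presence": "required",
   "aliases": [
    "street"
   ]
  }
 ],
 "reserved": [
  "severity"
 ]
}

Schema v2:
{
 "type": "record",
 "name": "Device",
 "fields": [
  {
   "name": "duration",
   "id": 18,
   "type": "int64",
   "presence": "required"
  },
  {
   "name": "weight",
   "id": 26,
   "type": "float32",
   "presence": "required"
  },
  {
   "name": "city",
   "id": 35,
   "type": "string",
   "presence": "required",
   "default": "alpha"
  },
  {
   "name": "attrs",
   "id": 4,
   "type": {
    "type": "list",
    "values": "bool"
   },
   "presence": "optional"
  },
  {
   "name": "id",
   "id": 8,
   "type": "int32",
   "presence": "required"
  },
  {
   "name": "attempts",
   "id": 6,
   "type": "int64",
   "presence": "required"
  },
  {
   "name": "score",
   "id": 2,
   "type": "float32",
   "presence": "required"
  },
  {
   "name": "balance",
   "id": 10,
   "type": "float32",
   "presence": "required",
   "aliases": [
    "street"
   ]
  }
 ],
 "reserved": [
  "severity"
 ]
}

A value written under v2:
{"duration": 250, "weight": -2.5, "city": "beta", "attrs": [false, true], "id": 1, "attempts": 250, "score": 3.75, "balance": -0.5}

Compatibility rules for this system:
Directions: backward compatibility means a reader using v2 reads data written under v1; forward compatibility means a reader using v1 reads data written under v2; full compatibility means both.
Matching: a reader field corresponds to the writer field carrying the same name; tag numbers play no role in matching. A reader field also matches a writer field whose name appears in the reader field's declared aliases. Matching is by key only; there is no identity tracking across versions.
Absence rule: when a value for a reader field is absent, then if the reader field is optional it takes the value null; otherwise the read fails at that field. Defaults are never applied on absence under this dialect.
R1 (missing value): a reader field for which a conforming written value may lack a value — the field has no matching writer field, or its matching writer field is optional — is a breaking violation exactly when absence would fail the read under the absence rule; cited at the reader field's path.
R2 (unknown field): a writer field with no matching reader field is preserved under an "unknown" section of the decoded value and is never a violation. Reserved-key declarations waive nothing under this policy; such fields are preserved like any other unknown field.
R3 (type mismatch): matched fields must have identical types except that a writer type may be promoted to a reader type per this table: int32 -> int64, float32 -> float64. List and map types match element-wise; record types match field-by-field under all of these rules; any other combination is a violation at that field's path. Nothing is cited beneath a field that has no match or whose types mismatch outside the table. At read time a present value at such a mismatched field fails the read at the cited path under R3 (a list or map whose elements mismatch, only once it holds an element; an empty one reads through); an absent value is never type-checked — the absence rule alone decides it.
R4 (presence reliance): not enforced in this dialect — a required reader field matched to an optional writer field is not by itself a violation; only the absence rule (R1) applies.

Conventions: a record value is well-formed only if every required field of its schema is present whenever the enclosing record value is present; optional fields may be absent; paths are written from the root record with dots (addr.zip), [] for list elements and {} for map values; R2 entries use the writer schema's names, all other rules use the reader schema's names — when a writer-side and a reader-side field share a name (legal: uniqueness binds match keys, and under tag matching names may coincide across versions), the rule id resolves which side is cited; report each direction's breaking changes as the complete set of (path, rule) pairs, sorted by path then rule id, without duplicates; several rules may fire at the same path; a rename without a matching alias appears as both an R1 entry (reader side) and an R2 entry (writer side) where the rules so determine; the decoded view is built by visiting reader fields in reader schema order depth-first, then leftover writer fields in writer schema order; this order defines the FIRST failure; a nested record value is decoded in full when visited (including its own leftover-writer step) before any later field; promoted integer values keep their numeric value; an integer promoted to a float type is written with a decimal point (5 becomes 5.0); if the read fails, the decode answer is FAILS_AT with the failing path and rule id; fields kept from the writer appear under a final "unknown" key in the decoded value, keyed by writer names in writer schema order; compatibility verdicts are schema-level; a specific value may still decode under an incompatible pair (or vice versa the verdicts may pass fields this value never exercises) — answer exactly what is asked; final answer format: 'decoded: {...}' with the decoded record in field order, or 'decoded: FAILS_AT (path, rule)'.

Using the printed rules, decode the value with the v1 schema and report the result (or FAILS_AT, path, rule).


decoded: {"attrs": [false, true], "id": 1, "attempts": 250, "score": 3.75, "balance": -0.5, "unknown": {"duration": 250, "weight": -2.5, "city": "beta"}}

arrows below run writer -> reader for Device
migrating the Device value to v1:
  attrs := [false, true]
  id := 1
  attempts := 250
  score := 3.75
  balance := -0.5
  writer duration: kept under "unknown"
  writer weight: kept under "unknown"
  writer city: kept under "unknown"
  => decoded: {"attrs": [false, true], "id": 1, "attempts": 250, "score": 3.75, "balance": -0.5, "unknown": {"duration": 250, "weight": -2.5, "city": "beta"}}


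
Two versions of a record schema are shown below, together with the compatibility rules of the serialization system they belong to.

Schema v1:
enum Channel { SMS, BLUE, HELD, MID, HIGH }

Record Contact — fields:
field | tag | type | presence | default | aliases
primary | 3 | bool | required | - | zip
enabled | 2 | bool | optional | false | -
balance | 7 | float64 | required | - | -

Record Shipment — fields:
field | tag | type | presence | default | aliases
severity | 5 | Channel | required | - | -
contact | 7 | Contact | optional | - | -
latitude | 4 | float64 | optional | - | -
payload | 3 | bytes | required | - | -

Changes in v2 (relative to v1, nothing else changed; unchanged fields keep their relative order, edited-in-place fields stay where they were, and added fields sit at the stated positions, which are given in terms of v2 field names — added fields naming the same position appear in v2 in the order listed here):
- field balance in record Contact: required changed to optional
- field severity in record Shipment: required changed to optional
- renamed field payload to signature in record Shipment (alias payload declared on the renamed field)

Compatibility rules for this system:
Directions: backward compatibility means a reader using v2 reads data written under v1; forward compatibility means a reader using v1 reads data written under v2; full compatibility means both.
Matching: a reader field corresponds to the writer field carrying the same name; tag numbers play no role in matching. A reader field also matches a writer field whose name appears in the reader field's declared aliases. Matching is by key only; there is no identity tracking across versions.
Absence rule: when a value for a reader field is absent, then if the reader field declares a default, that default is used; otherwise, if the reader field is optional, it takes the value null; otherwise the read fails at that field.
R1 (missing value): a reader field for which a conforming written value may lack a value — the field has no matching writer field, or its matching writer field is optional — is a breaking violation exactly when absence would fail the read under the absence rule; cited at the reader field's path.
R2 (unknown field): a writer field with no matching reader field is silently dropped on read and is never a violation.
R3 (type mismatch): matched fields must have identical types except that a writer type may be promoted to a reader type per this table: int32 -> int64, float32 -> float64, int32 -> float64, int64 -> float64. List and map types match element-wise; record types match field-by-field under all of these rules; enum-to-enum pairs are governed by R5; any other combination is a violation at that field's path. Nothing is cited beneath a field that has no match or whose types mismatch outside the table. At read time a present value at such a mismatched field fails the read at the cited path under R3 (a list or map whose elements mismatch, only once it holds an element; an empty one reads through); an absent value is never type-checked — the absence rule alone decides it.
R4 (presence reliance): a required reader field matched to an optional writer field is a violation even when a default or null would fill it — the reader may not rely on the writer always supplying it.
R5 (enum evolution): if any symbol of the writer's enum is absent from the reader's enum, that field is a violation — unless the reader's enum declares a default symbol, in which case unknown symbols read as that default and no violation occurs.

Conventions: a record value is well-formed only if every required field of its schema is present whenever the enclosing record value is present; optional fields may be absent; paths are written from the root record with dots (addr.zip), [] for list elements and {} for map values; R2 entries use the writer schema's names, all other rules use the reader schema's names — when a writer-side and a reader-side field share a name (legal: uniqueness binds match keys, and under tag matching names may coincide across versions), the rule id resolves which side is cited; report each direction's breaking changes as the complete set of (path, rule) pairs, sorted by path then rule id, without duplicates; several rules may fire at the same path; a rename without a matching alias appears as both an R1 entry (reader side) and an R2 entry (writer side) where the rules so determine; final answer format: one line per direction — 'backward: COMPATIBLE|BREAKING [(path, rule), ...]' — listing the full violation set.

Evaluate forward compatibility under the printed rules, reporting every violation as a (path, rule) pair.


forward: BREAKING [(contact.balance, R1), (contact.balance, R4), (payload, R1), (severity, R1), (severity, R4)]

each type pair in Shipment: writer, then reader
forward for Shipment (reader v1, writer v2):
  severity: Channel -> Channel, writer optional; from severity
  contact: Contact -> Contact, writer optional; from contact
  latitude: float64 -> float64, writer optional; from latitude
  no writer field matches reader payload
  writer signature: unknown to reader
  contact.primary: bool -> bool, writer required; from contact.primary
  contact.enabled: bool -> bool, writer optional; from contact.enabled
  contact.balance: float64 -> float64, writer optional; from contact.balance
  violation R1 at contact.balance
  violation R4 at contact.balance
  violation R1 at payload
  violation R1 at severity
  violation R4 at severity
  forward on Shipment therefore BREAKING (5)
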